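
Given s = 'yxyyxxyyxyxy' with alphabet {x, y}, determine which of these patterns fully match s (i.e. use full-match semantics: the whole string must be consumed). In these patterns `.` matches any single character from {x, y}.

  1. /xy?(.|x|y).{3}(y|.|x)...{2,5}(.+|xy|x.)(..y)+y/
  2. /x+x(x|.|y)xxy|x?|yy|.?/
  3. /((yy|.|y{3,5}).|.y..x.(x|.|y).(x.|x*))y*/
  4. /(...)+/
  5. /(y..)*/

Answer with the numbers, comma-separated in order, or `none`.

4, 5

1 → no match — must start with 'x'
2 → no match
3 → no match
4 → match
5 → match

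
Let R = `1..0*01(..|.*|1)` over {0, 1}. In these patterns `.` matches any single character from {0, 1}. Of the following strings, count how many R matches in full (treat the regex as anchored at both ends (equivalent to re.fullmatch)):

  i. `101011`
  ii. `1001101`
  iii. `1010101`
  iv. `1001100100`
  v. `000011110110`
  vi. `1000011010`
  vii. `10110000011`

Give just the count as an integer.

3

i → match
ii → no match
iii → match
iv → no match
v → no match — must start with `1`
vi → match
vii → no match
Total matched: 3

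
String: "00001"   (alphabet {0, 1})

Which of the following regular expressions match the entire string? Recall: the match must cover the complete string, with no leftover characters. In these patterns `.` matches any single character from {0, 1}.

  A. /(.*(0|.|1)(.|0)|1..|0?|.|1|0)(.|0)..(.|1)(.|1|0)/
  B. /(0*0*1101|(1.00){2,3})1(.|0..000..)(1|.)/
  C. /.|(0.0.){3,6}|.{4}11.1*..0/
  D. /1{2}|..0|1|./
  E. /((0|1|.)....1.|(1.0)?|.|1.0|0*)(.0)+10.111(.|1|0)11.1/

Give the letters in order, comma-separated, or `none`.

A

A → match
B → no match
C → no match
D → no match
E → no match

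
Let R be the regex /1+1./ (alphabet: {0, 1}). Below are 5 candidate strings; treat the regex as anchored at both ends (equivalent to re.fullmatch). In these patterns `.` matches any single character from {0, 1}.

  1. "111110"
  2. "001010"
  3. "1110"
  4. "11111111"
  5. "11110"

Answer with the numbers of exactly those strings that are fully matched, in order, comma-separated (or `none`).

1, 3, 4, 5

1 → match
2 → no match — must start with "1"
3 → match
4 → match
5 → match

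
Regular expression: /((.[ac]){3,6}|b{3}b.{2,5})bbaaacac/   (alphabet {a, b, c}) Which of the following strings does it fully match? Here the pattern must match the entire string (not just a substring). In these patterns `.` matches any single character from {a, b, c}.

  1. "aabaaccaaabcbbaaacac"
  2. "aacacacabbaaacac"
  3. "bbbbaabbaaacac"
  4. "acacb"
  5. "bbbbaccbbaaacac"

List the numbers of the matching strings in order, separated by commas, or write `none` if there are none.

1, 2, 3, 5

1 → match
2 → match
3 → match
4 → no match — must end with "bbaaacac"
5 → match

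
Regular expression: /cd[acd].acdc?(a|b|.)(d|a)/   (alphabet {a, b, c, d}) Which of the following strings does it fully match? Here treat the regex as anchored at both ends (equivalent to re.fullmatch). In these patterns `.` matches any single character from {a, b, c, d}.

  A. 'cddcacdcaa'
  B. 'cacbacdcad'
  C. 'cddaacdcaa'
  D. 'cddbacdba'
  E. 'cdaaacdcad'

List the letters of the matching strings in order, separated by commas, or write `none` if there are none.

A. 'cddcacdcaa' → match
B. 'cacbacdcad' → no match — must start with 'cd'
C. 'cddaacdcaa' → match
D. 'cddbacdba' → match
E. 'cdaaacdcad' → match

A, C, D, E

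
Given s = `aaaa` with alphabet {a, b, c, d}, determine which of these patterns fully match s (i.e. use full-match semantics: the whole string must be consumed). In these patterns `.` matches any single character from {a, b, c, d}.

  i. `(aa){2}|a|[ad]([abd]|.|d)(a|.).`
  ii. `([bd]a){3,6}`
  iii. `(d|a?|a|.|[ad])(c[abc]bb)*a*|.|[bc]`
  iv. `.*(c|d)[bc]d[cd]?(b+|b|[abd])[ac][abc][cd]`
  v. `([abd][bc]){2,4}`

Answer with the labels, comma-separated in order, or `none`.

i → match
ii → no match
iii → match
iv → no match
v → no match

i, iii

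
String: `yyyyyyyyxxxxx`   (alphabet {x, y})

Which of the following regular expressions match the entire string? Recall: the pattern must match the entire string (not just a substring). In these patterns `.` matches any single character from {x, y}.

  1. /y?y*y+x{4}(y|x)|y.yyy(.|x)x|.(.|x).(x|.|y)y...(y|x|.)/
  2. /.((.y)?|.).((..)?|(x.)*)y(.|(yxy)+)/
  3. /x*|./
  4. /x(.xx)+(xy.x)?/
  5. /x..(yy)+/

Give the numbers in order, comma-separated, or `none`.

1

1 → match
2 → no match
3 → no match
4 → no match — must start with `x`
5 → no match — must start with `x`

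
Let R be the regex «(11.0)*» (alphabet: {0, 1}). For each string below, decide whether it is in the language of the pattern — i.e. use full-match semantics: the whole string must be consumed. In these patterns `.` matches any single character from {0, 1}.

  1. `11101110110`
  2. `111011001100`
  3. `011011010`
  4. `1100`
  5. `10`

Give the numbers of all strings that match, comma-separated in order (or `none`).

2, 4

1 → no match
2 → match
3 → no match
4 → match
5 → no match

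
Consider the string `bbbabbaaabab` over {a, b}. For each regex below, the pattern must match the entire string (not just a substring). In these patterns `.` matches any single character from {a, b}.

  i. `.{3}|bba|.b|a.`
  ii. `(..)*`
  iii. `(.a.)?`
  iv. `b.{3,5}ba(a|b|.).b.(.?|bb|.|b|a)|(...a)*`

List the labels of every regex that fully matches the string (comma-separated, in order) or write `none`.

ii, iv

i → no match
ii → match
iii → no match
iv → match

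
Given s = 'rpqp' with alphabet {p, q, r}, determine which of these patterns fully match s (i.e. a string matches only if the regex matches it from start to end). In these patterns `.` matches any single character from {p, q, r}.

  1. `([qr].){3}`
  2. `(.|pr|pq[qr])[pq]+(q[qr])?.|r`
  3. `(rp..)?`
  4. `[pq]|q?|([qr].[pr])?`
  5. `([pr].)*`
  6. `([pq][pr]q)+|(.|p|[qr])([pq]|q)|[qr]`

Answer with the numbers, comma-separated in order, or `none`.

2, 3

1 → no match
2 → match
3 → match
4 → no match
5 → no match
6 → no match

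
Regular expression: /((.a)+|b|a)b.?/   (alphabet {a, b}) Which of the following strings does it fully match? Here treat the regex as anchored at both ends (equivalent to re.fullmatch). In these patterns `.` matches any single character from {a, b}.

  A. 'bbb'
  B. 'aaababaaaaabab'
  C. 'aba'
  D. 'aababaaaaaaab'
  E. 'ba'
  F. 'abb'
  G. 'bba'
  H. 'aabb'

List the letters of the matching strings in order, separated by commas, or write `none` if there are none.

A. 'bbb' → match
B → no match
C. 'aba' → match
D → match
E. 'ba' → no match
F. 'abb' → match
G. 'bba' → match
H. 'aabb' → match

A, C, D, F, G, H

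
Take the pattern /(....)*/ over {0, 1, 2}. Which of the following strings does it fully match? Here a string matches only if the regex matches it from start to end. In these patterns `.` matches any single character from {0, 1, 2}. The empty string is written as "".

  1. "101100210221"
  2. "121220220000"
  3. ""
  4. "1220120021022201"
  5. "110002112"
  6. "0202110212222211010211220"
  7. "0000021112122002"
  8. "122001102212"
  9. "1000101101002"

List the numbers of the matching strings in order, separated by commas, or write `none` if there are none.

1, 2, 3, 4, 7, 8

1. "101100210221" → match
2. "121220220000" → match
3. "" → match
4 → match
5. "110002112" → no match
6 → no match
7 → match
8. "122001102212" → match
9 → no match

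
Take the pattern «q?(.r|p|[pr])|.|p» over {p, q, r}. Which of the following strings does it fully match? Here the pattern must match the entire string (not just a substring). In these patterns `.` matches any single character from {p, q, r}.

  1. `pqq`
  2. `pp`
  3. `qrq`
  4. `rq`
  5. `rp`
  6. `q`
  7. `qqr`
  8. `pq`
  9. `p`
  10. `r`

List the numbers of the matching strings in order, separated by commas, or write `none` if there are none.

6, 7, 9, 10

1. `pqq` → no match
2. `pp` → no match
3. `qrq` → no match
4. `rq` → no match
5. `rp` → no match
6. `q` → match
7. `qqr` → match
8. `pq` → no match
9. `p` → match
10. `r` → match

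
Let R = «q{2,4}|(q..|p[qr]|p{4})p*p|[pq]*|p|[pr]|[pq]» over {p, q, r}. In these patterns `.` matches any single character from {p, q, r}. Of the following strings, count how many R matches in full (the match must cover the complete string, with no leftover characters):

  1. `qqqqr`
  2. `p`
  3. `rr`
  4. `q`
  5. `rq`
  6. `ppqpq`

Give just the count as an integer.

3

1. `qqqqr` → no match
2. `p` → match
3. `rr` → no match
4. `q` → match
5. `rq` → no match
6. `ppqpq` → match
Total matched: 3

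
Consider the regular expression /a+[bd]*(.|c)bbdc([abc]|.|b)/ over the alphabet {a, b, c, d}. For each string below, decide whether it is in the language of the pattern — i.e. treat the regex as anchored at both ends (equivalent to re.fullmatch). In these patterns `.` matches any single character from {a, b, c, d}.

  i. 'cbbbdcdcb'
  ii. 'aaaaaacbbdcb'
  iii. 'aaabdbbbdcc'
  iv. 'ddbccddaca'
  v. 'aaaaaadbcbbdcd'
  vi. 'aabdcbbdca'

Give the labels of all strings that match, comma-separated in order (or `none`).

ii, iii, v, vi

i. 'cbbbdcdcb' → no match — must start with 'a'
ii. 'aaaaaacbbdcb' → match
iii. 'aaabdbbbdcc' → match
iv. 'ddbccddaca' → no match — must start with 'a'
v → match
vi. 'aabdcbbdca' → match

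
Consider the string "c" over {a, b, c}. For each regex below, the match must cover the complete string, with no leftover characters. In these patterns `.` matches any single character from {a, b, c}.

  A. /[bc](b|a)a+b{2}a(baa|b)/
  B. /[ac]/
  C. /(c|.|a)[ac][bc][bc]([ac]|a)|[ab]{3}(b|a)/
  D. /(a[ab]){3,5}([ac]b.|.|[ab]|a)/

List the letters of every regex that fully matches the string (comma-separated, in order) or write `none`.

A → no match
B → match
C → no match
D → no match — must start with "a"

B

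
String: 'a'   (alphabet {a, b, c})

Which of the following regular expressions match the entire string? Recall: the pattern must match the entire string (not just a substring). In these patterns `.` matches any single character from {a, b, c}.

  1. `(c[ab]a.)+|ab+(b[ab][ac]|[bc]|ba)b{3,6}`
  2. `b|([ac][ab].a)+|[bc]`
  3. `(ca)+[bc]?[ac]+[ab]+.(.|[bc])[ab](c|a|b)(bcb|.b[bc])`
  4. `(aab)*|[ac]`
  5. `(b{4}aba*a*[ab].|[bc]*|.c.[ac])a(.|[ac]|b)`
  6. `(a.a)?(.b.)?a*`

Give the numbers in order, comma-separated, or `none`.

4, 6

1 → no match
2 → no match
3 → no match — must start with 'ca'
4 → match
5 → no match
6 → match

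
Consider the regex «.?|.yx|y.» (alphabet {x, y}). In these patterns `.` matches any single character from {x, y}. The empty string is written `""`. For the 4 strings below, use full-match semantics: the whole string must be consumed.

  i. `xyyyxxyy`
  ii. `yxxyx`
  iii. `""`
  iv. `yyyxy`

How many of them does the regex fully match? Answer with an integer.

1

i → no match
ii → no match
iii → match
iv → no match
Total matched: 1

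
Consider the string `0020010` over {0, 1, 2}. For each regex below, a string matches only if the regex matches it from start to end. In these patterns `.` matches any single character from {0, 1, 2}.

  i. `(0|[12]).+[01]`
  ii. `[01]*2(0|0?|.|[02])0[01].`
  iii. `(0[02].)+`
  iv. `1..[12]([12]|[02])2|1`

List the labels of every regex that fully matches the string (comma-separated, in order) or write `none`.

i, ii

i → match
ii → match
iii → no match
iv → no match — must start with `1`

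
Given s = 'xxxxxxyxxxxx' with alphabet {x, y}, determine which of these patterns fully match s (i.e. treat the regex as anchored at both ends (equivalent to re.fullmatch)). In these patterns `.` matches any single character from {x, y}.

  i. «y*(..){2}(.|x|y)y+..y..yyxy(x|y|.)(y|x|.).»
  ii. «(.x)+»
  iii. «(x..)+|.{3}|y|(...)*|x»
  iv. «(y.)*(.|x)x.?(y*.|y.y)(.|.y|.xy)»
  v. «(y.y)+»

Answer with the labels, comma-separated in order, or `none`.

i → no match
ii → match
iii → match
iv → no match
v → no match — must start with 'y'

ii, iii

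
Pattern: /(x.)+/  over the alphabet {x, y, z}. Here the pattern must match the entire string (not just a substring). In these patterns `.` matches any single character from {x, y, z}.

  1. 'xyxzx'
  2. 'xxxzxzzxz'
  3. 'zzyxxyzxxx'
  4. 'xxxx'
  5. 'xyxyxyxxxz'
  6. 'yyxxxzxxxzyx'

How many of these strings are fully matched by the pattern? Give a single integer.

1. 'xyxzx' → no match
2. 'xxxzxzzxz' → no match
3. 'zzyxxyzxxx' → no match — must start with 'x'
4. 'xxxx' → match
5. 'xyxyxyxxxz' → match
6. 'yyxxxzxxxzyx' → no match — must start with 'x'
Total matched: 2

2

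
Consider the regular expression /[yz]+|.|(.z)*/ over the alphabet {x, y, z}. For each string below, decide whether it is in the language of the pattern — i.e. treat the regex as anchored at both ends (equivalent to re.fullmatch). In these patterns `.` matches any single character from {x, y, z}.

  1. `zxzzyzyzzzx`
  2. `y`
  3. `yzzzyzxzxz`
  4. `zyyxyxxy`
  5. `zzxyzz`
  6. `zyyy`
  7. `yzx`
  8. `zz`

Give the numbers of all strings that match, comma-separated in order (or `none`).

1. `zxzzyzyzzzx` → no match
2. `y` → match
3. `yzzzyzxzxz` → match
4. `zyyxyxxy` → no match
5. `zzxyzz` → no match
6. `zyyy` → match
7. `yzx` → no match
8. `zz` → match

2, 3, 6, 8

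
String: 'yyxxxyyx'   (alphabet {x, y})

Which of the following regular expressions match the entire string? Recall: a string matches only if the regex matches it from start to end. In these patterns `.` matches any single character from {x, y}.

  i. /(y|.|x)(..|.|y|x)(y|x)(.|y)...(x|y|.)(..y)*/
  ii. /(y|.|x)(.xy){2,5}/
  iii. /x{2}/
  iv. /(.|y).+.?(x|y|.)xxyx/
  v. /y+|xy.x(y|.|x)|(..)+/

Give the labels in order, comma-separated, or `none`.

i → match
ii → no match — must end with 'xy'
iii → no match — must start with 'x'
iv → no match — must end with 'xxyx'
v → match

i, v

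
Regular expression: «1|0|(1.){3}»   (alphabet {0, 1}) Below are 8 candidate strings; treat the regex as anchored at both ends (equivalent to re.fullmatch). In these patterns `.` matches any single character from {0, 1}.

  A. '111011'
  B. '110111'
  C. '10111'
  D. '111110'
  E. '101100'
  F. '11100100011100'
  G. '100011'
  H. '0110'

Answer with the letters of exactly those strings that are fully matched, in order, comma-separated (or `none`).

A → match
B → no match
C → no match
D → match
E → no match
F → no match
G → no match
H → no match

A, D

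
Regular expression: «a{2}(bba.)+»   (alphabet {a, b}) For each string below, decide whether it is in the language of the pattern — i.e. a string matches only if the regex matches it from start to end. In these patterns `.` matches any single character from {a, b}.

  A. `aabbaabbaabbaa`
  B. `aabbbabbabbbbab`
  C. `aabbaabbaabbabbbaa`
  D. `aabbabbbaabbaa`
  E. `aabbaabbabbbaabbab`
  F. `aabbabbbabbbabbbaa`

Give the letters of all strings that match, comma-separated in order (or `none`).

A, C, D, E, F

A → match
B → no match
C → match
D → match
E → match
F → match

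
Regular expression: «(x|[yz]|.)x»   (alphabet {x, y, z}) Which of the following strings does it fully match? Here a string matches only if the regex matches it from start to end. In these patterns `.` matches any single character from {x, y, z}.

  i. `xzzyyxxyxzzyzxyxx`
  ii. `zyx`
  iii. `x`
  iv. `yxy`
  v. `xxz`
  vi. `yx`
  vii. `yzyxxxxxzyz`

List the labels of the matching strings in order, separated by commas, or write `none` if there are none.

i → no match
ii → no match
iii → no match
iv → no match — must end with `x`
v → no match — must end with `x`
vi → match
vii → no match — must end with `x`

vi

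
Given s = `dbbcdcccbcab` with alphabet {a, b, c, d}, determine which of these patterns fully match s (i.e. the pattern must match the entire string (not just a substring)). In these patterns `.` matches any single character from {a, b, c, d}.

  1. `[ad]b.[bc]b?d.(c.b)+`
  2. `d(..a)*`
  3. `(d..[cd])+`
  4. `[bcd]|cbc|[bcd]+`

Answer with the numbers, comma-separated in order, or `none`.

1 → match
2 → no match
3 → no match
4 → no match

1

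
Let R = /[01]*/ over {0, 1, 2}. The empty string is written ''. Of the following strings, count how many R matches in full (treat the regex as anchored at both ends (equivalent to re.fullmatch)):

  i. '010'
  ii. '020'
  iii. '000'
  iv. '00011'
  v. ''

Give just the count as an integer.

i → match
ii → no match
iii → match
iv → match
v → match
Total matched: 4

4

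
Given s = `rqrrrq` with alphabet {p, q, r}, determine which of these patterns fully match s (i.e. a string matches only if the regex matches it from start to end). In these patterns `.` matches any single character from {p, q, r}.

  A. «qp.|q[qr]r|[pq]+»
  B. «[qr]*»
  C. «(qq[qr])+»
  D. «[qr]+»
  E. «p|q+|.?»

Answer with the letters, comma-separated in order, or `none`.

A → no match
B → match
C → no match — must start with `qq`
D → match
E → no match

B, D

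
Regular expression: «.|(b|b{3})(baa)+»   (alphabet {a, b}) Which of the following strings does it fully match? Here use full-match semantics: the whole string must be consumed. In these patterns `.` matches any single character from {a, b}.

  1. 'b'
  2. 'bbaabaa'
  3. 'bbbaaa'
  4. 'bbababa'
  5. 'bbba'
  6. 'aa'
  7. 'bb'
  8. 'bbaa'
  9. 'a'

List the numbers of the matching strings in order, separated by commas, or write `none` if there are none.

1, 2, 8, 9

1 → match
2 → match
3 → no match
4 → no match
5 → no match
6 → no match
7 → no match
8 → match
9 → match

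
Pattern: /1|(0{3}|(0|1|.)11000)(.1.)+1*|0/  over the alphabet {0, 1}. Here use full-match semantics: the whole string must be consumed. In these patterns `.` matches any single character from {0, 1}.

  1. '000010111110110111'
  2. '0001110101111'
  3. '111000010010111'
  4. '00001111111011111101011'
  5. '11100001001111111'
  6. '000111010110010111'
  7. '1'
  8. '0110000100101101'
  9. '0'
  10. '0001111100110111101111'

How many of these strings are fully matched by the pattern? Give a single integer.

1 → match
2 → match
3 → match
4 → match
5 → match
6 → match
7 → match
8 → match
9 → match
10 → match
Total matched: 10

10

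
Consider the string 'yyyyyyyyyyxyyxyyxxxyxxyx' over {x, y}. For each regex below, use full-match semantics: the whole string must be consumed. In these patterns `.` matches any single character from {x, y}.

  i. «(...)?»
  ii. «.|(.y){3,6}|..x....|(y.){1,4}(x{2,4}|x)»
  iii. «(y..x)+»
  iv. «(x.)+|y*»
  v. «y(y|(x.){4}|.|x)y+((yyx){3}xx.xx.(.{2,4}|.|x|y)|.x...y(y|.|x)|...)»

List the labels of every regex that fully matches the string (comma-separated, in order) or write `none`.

i → no match
ii → no match
iii → no match
iv → no match
v → match

v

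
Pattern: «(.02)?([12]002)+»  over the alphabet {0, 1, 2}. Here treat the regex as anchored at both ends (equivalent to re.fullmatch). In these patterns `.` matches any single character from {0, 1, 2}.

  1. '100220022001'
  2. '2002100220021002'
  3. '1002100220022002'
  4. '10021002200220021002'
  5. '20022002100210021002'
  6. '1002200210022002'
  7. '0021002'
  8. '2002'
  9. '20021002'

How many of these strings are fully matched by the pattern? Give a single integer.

1 → no match — must end with '002'
2 → match
3 → match
4 → match
5 → match
6 → match
7 → match
8 → match
9 → match
Total matched: 8

8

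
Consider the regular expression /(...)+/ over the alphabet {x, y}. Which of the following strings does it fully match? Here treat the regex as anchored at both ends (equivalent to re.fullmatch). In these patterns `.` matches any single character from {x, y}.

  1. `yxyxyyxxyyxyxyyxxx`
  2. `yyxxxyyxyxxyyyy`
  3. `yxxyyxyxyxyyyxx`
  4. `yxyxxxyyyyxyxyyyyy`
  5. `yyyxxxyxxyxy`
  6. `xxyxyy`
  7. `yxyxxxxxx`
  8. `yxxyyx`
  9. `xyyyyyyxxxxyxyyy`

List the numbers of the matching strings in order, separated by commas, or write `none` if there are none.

1, 2, 3, 4, 5, 6, 7, 8

1 → match
2 → match
3 → match
4 → match
5 → match
6 → match
7 → match
8 → match
9 → no match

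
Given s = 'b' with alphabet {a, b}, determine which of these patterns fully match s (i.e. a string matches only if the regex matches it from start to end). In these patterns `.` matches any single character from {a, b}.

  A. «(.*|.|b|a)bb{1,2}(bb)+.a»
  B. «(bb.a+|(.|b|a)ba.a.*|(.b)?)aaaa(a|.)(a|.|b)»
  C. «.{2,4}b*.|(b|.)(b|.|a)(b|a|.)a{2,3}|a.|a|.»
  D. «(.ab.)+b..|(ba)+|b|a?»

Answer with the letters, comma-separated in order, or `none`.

A → no match — must end with 'a'
B → no match
C → match
D → match

C, D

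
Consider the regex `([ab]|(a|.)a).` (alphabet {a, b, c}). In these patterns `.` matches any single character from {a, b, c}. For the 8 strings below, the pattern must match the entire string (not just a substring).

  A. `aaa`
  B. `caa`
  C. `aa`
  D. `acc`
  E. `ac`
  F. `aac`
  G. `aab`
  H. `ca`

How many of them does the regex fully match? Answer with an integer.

A → match
B → match
C → match
D → no match
E → match
F → match
G → match
H → no match
Total matched: 6

6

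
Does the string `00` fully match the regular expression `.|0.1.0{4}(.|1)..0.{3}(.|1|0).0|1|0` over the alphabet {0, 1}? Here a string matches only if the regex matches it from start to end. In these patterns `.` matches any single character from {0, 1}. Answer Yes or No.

No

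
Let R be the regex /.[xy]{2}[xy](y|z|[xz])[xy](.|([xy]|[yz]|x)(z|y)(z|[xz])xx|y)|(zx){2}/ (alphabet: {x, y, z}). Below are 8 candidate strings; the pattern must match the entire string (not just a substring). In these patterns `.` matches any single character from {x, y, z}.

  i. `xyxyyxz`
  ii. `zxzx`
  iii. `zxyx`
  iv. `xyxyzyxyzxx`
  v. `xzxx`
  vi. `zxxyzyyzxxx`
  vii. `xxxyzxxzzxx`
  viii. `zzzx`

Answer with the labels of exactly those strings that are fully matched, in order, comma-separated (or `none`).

i. `xyxyyxz` → match
ii. `zxzx` → match
iii. `zxyx` → no match
iv. `xyxyzyxyzxx` → match
v. `xzxx` → no match
vi. `zxxyzyyzxxx` → match
vii. `xxxyzxxzzxx` → match
viii. `zzzx` → no match

i, ii, iv, vi, vii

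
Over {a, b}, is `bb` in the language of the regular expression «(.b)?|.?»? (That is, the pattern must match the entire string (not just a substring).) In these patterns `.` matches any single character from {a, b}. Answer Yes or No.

Yes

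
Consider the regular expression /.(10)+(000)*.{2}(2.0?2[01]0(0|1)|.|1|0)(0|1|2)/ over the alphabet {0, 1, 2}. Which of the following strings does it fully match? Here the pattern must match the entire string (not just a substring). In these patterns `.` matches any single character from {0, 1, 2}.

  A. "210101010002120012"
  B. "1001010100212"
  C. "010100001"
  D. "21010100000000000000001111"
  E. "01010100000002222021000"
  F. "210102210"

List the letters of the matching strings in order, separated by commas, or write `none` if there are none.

A → match
B → no match
C → match
D → match
E → match
F → match

A, C, D, E, F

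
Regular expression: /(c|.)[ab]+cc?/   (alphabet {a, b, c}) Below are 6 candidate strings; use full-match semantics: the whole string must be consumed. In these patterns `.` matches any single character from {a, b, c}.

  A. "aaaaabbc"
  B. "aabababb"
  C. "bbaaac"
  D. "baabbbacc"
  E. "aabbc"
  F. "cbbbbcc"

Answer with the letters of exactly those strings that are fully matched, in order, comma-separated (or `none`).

A → match
B → no match
C → match
D → match
E → match
F → match

A, C, D, E, F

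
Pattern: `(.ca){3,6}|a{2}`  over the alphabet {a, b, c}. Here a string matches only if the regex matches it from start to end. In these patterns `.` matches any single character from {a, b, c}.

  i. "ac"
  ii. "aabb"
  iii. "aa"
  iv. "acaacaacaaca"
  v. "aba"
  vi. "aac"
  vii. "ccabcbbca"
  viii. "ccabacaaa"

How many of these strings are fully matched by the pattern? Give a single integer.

i → no match
ii → no match
iii → match
iv → match
v → no match
vi → no match
vii → no match
viii → no match
Total matched: 2

2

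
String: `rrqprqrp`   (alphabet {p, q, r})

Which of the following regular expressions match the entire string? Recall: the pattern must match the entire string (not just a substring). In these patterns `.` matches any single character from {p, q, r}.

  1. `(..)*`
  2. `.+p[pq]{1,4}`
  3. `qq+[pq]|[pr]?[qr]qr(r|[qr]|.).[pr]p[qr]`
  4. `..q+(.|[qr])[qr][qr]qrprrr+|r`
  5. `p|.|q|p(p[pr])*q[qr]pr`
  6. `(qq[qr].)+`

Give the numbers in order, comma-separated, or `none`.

1

1 → match
2 → no match
3 → no match
4 → no match — must end with `r`
5 → no match
6 → no match — must start with `qq`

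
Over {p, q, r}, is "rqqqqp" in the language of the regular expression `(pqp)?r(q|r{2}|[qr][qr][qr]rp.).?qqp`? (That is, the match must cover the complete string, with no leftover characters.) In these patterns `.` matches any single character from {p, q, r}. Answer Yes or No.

Yes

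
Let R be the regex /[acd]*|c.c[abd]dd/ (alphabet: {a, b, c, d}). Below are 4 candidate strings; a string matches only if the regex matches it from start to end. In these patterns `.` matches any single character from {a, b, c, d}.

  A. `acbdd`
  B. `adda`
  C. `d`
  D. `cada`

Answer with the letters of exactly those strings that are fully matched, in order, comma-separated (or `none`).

B, C, D

A → no match
B → match
C → match
D → match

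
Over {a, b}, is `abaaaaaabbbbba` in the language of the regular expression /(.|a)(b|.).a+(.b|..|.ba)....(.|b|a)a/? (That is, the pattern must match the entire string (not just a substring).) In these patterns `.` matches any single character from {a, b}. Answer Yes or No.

Yes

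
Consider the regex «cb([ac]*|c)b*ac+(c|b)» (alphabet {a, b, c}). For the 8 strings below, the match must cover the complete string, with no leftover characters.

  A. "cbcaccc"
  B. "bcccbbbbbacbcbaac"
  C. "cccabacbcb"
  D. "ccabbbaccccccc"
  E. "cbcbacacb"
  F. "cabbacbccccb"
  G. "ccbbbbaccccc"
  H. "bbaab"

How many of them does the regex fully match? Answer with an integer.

1

A → match
B → no match — must start with "cb"
C → no match — must start with "cb"
D → no match — must start with "cb"
E → no match
F → no match — must start with "cb"
G → no match — must start with "cb"
H → no match — must start with "cb"
Total matched: 1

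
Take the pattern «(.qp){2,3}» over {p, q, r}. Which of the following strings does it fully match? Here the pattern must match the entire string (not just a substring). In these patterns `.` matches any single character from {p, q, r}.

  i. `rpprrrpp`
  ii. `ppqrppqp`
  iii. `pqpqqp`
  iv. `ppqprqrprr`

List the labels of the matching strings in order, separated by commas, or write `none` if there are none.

iii

i → no match — must end with `qp`
ii → no match
iii → match
iv → no match — must end with `qp`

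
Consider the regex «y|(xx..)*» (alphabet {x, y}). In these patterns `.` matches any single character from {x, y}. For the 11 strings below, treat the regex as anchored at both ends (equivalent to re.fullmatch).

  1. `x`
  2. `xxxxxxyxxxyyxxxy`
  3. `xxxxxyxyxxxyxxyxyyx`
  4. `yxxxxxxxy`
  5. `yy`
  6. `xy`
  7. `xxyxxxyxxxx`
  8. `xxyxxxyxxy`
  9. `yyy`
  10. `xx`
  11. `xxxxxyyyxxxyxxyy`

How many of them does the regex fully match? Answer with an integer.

1. `x` → no match
2 → match
3 → no match
4. `yxxxxxxxy` → no match
5. `yy` → no match
6. `xy` → no match
7. `xxyxxxyxxxx` → no match
8. `xxyxxxyxxy` → no match
9. `yyy` → no match
10. `xx` → no match
11 → no match
Total matched: 1

1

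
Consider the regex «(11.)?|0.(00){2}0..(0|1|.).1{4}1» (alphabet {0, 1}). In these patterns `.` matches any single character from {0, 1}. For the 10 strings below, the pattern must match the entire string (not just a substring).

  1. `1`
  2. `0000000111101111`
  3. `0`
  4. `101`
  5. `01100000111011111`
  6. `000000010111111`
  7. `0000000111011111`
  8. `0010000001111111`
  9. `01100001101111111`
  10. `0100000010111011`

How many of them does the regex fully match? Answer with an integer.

1 → no match
2 → no match
3 → no match
4 → no match
5 → no match
6 → no match
7 → match
8 → no match
9 → no match
10 → no match
Total matched: 1

1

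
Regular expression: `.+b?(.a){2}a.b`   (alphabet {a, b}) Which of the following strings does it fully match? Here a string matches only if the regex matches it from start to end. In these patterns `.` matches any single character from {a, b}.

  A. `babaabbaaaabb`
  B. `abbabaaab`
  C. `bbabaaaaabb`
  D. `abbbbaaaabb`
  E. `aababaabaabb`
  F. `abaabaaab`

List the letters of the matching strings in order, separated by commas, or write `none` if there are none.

A → match
B. `abbabaaab` → match
C. `bbabaaaaabb` → match
D. `abbbbaaaabb` → match
E. `aababaabaabb` → match
F. `abaabaaab` → match

A, B, C, D, E, F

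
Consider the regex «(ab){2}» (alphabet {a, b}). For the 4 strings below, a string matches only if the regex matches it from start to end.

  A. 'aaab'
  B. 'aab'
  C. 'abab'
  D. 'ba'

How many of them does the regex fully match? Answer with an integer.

A. 'aaab' → no match — must start with 'ab'
B. 'aab' → no match — must start with 'ab'
C. 'abab' → match
D. 'ba' → no match — must start with 'ab'
Total matched: 1

1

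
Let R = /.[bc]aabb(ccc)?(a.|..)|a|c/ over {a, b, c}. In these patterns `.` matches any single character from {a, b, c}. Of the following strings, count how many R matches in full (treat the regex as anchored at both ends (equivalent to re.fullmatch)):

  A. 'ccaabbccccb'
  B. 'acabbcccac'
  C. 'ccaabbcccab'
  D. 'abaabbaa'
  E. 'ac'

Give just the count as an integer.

A → match
B → no match
C → match
D → match
E → no match
Total matched: 3

3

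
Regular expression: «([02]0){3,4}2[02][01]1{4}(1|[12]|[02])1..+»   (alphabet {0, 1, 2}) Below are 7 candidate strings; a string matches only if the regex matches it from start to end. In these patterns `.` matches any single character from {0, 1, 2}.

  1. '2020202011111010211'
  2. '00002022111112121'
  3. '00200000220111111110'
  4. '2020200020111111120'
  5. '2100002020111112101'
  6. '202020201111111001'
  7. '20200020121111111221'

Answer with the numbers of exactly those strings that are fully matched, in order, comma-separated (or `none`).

1, 2, 3, 4, 6

1 → match
2 → match
3 → match
4 → match
5 → no match
6 → match
7 → no match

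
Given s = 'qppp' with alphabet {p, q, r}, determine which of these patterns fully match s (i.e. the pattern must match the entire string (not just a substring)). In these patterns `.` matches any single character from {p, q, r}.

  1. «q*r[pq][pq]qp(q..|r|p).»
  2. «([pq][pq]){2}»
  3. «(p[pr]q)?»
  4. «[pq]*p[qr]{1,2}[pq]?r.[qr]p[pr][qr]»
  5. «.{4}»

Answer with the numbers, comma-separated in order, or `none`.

1 → no match
2 → match
3 → no match
4 → no match
5 → match

2, 5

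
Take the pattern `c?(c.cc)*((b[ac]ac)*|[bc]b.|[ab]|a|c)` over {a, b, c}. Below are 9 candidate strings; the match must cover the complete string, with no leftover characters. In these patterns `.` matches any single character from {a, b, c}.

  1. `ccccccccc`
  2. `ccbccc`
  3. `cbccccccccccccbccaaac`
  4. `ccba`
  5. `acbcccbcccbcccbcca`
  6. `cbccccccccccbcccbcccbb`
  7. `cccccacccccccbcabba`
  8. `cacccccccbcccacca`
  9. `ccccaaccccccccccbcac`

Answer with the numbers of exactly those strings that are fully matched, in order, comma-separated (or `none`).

1 → match
2 → match
3 → no match
4 → match
5 → no match
6 → no match
7 → no match
8 → match
9 → no match

1, 2, 4, 8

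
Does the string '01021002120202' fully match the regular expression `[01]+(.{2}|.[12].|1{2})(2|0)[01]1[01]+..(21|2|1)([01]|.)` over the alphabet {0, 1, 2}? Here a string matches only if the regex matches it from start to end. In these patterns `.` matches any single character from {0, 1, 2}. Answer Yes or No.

No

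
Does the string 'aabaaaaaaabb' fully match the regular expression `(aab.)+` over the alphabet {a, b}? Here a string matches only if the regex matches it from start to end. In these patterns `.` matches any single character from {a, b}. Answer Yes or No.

No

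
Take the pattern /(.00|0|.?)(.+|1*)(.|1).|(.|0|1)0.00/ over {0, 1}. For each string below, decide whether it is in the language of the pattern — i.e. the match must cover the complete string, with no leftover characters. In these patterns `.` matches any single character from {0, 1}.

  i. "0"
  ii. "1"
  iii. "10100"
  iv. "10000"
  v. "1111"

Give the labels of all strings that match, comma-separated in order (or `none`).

i → no match
ii → no match
iii → match
iv → match
v → match

iii, iv, v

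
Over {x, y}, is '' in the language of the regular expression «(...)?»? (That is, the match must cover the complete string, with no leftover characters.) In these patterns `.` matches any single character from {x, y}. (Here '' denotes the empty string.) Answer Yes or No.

Yes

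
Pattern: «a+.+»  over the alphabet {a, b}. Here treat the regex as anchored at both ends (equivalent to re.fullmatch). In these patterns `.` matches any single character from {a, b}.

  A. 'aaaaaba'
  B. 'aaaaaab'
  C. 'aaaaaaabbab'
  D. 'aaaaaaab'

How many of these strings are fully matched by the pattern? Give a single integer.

4

A → match
B → match
C → match
D → match
Total matched: 4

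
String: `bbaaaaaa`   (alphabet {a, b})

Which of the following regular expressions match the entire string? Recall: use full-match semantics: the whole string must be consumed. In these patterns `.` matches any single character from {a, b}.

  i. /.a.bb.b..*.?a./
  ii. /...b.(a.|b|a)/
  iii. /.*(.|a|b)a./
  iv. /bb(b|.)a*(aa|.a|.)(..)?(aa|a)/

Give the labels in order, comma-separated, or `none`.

iii, iv

i → no match
ii → no match
iii → match
iv → match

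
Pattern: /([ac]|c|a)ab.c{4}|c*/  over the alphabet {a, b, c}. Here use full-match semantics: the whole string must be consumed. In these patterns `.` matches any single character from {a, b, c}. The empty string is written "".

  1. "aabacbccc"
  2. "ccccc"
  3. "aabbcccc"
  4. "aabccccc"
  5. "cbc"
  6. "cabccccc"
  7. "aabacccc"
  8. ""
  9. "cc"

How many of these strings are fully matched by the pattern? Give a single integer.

1 → no match
2 → match
3 → match
4 → match
5 → no match
6 → match
7 → match
8 → match
9 → match
Total matched: 7

7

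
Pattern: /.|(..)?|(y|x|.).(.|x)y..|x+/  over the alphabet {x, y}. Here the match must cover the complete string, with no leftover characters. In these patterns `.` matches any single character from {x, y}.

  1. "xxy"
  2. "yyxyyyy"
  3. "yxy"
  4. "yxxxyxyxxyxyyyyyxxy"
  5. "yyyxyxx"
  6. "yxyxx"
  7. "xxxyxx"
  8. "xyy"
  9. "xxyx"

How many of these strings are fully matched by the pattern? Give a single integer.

1 → no match
2 → no match
3 → no match
4 → no match
5 → no match
6 → no match
7 → match
8 → no match
9 → no match
Total matched: 1

1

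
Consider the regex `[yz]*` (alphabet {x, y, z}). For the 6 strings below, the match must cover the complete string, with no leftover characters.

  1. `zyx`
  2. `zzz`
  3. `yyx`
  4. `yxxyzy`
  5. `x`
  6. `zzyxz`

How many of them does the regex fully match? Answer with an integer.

1. `zyx` → no match
2. `zzz` → match
3. `yyx` → no match
4. `yxxyzy` → no match
5. `x` → no match
6. `zzyxz` → no match
Total matched: 1

1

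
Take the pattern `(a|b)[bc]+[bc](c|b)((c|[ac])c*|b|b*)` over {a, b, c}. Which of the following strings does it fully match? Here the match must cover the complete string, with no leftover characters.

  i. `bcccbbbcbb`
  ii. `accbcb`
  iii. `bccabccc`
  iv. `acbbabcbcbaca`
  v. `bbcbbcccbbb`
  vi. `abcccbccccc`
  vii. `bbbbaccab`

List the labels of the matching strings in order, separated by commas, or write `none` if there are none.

i, ii, v, vi

i → match
ii → match
iii → no match
iv → no match
v → match
vi → match
vii → no match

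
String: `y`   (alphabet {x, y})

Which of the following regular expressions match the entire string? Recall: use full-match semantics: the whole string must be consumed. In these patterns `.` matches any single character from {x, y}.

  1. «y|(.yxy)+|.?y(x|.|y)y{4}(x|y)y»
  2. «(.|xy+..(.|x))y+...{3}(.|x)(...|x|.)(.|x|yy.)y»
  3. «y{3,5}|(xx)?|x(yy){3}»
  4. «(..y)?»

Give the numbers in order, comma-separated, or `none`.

1

1 → match
2 → no match
3 → no match
4 → no match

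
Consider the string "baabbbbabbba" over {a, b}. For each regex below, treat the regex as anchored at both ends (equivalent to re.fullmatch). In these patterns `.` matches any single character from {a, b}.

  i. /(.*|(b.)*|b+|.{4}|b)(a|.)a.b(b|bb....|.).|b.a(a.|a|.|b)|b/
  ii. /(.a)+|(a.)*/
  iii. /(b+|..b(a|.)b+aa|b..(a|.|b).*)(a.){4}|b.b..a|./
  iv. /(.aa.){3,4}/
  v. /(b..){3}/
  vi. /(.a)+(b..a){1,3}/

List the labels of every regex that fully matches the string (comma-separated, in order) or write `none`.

i

i → match
ii → no match
iii → no match
iv → no match
v → no match
vi → no match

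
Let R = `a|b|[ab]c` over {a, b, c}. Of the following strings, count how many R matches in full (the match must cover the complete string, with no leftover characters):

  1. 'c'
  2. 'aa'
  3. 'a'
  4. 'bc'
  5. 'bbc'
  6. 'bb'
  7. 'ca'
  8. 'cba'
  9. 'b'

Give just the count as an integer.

1 → no match
2 → no match
3 → match
4 → match
5 → no match
6 → no match
7 → no match
8 → no match
9 → match
Total matched: 3

3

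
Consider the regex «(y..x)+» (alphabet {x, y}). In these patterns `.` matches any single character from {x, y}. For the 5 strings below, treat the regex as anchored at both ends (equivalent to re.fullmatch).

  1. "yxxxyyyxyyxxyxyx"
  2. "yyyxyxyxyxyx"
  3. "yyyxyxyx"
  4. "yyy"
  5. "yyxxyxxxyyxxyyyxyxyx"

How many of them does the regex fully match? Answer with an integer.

1 → match
2. "yyyxyxyxyxyx" → match
3. "yyyxyxyx" → match
4. "yyy" → no match — must end with "x"
5 → match
Total matched: 4

4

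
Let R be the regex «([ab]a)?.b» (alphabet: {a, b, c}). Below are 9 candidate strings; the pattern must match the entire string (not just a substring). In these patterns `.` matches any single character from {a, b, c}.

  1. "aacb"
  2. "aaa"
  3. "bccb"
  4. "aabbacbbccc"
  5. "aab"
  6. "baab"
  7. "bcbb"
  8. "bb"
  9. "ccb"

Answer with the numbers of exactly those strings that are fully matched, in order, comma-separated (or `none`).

1, 6, 8

1 → match
2 → no match — must end with "b"
3 → no match
4 → no match — must end with "b"
5 → no match
6 → match
7 → no match
8 → match
9 → no match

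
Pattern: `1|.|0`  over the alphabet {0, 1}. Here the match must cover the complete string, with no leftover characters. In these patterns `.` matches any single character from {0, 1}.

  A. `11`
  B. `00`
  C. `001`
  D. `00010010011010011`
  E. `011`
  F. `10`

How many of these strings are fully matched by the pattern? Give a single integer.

A → no match
B → no match
C → no match
D → no match
E → no match
F → no match
Total matched: 0

0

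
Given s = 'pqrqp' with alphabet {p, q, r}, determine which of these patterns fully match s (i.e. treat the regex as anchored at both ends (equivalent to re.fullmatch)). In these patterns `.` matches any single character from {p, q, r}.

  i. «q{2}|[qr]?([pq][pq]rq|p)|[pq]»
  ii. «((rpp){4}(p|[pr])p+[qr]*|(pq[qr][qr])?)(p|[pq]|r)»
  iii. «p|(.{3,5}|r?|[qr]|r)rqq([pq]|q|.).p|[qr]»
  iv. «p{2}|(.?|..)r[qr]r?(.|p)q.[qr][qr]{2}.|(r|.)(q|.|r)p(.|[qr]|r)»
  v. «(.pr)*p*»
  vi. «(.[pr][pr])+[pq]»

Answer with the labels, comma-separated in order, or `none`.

i → no match
ii → match
iii → no match
iv → no match
v → no match
vi → no match

ii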